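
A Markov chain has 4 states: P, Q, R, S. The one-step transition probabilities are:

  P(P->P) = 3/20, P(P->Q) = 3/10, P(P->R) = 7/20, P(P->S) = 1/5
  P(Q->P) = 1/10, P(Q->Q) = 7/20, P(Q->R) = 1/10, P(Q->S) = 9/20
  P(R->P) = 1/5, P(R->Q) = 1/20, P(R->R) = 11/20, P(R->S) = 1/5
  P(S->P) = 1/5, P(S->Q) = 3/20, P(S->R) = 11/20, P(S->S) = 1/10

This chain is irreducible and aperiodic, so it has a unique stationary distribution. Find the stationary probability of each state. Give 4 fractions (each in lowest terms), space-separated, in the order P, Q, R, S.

Answer: 566/3239 535/3239 2855/6478 1421/6478

Derivation:
The stationary distribution satisfies pi = pi * P, i.e.:
  pi_P = 3/20*pi_P + 1/10*pi_Q + 1/5*pi_R + 1/5*pi_S
  pi_Q = 3/10*pi_P + 7/20*pi_Q + 1/20*pi_R + 3/20*pi_S
  pi_R = 7/20*pi_P + 1/10*pi_Q + 11/20*pi_R + 11/20*pi_S
  pi_S = 1/5*pi_P + 9/20*pi_Q + 1/5*pi_R + 1/10*pi_S
with normalization: pi_P + pi_Q + pi_R + pi_S = 1.

Using the first 3 balance equations plus normalization, the linear system A*pi = b is:
  [-17/20, 1/10, 1/5, 1/5] . pi = 0
  [3/10, -13/20, 1/20, 3/20] . pi = 0
  [7/20, 1/10, -9/20, 11/20] . pi = 0
  [1, 1, 1, 1] . pi = 1

Solving yields:
  pi_P = 566/3239
  pi_Q = 535/3239
  pi_R = 2855/6478
  pi_S = 1421/6478

Verification (pi * P):
  566/3239*3/20 + 535/3239*1/10 + 2855/6478*1/5 + 1421/6478*1/5 = 566/3239 = pi_P  (ok)
  566/3239*3/10 + 535/3239*7/20 + 2855/6478*1/20 + 1421/6478*3/20 = 535/3239 = pi_Q  (ok)
  566/3239*7/20 + 535/3239*1/10 + 2855/6478*11/20 + 1421/6478*11/20 = 2855/6478 = pi_R  (ok)
  566/3239*1/5 + 535/3239*9/20 + 2855/6478*1/5 + 1421/6478*1/10 = 1421/6478 = pi_S  (ok)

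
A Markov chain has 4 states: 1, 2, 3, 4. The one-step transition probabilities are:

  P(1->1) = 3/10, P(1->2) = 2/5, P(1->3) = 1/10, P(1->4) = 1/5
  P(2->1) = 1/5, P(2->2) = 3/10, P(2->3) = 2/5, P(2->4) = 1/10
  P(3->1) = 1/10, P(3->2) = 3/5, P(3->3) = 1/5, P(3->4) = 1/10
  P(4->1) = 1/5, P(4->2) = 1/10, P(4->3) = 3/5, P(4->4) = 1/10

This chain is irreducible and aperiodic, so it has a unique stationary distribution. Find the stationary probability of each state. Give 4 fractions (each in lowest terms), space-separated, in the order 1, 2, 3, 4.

Answer: 99/526 407/1052 161/526 125/1052

Derivation:
The stationary distribution satisfies pi = pi * P, i.e.:
  pi_1 = 3/10*pi_1 + 1/5*pi_2 + 1/10*pi_3 + 1/5*pi_4
  pi_2 = 2/5*pi_1 + 3/10*pi_2 + 3/5*pi_3 + 1/10*pi_4
  pi_3 = 1/10*pi_1 + 2/5*pi_2 + 1/5*pi_3 + 3/5*pi_4
  pi_4 = 1/5*pi_1 + 1/10*pi_2 + 1/10*pi_3 + 1/10*pi_4
with normalization: pi_1 + pi_2 + pi_3 + pi_4 = 1.

Using the first 3 balance equations plus normalization, the linear system A*pi = b is:
  [-7/10, 1/5, 1/10, 1/5] . pi = 0
  [2/5, -7/10, 3/5, 1/10] . pi = 0
  [1/10, 2/5, -4/5, 3/5] . pi = 0
  [1, 1, 1, 1] . pi = 1

Solving yields:
  pi_1 = 99/526
  pi_2 = 407/1052
  pi_3 = 161/526
  pi_4 = 125/1052

Verification (pi * P):
  99/526*3/10 + 407/1052*1/5 + 161/526*1/10 + 125/1052*1/5 = 99/526 = pi_1  (ok)
  99/526*2/5 + 407/1052*3/10 + 161/526*3/5 + 125/1052*1/10 = 407/1052 = pi_2  (ok)
  99/526*1/10 + 407/1052*2/5 + 161/526*1/5 + 125/1052*3/5 = 161/526 = pi_3  (ok)
  99/526*1/5 + 407/1052*1/10 + 161/526*1/10 + 125/1052*1/10 = 125/1052 = pi_4  (ok)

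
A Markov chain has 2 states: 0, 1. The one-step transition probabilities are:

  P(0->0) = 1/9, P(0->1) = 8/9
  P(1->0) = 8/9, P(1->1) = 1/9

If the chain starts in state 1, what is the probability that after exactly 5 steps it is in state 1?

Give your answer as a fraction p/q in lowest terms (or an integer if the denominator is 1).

Computing P^5 by repeated multiplication:
P^1 =
  0: [1/9, 8/9]
  1: [8/9, 1/9]
P^2 =
  0: [65/81, 16/81]
  1: [16/81, 65/81]
P^3 =
  0: [193/729, 536/729]
  1: [536/729, 193/729]
P^4 =
  0: [4481/6561, 2080/6561]
  1: [2080/6561, 4481/6561]
P^5 =
  0: [21121/59049, 37928/59049]
  1: [37928/59049, 21121/59049]

(P^5)[1 -> 1] = 21121/59049

Answer: 21121/59049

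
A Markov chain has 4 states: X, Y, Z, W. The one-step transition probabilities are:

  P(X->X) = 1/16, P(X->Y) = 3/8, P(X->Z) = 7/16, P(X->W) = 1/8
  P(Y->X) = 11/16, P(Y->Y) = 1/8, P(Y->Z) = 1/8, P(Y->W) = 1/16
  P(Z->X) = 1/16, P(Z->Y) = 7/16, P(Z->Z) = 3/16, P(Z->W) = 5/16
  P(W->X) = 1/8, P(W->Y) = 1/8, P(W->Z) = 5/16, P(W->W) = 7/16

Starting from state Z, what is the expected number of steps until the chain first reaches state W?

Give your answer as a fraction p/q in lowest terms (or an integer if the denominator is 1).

Answer: 5536/1013

Derivation:
Let h_i = expected steps to first reach W from state i.
Boundary: h_W = 0.
First-step equations for the other states:
  h_X = 1 + 1/16*h_X + 3/8*h_Y + 7/16*h_Z + 1/8*h_W
  h_Y = 1 + 11/16*h_X + 1/8*h_Y + 1/8*h_Z + 1/16*h_W
  h_Z = 1 + 1/16*h_X + 7/16*h_Y + 3/16*h_Z + 5/16*h_W

Substituting h_W = 0 and rearranging gives the linear system (I - Q) h = 1:
  [15/16, -3/8, -7/16] . (h_X, h_Y, h_Z) = 1
  [-11/16, 7/8, -1/8] . (h_X, h_Y, h_Z) = 1
  [-1/16, -7/16, 13/16] . (h_X, h_Y, h_Z) = 1

Solving yields:
  h_X = 6480/1013
  h_Y = 7040/1013
  h_Z = 5536/1013

Starting state is Z, so the expected hitting time is h_Z = 5536/1013.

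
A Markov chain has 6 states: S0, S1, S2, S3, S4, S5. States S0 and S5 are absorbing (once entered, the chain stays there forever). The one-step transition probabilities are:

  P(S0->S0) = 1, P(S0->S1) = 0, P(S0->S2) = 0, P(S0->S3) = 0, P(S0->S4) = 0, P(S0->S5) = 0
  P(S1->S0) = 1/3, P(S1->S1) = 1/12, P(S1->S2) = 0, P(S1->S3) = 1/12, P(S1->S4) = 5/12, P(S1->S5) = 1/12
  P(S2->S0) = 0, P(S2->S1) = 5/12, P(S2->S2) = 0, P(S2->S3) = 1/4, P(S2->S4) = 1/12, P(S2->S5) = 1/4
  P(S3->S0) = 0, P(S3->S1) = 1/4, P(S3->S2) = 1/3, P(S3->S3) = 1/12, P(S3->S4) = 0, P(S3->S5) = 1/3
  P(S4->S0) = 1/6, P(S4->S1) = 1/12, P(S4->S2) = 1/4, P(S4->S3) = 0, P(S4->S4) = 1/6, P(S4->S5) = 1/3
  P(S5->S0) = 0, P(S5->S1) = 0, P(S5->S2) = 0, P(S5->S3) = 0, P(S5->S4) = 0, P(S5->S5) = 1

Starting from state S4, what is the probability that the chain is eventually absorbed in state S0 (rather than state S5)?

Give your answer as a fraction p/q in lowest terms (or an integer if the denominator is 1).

Let a_i = P(absorbed in S0 | start in state i).
Boundary conditions: a_S0 = 1, a_S5 = 0.
For each transient state i, a_i = sum_j P(i->j) * a_j:
  a_S1 = 1/3*a_S0 + 1/12*a_S1 + 0*a_S2 + 1/12*a_S3 + 5/12*a_S4 + 1/12*a_S5
  a_S2 = 0*a_S0 + 5/12*a_S1 + 0*a_S2 + 1/4*a_S3 + 1/12*a_S4 + 1/4*a_S5
  a_S3 = 0*a_S0 + 1/4*a_S1 + 1/3*a_S2 + 1/12*a_S3 + 0*a_S4 + 1/3*a_S5
  a_S4 = 1/6*a_S0 + 1/12*a_S1 + 1/4*a_S2 + 0*a_S3 + 1/6*a_S4 + 1/3*a_S5

Substituting a_S0 = 1 and a_S5 = 0, rearrange to (I - Q) a = r where r[i] = P(i -> S0):
  [11/12, 0, -1/12, -5/12] . (a_S1, a_S2, a_S3, a_S4) = 1/3
  [-5/12, 1, -1/4, -1/12] . (a_S1, a_S2, a_S3, a_S4) = 0
  [-1/4, -1/3, 11/12, 0] . (a_S1, a_S2, a_S3, a_S4) = 0
  [-1/12, -1/4, 0, 5/6] . (a_S1, a_S2, a_S3, a_S4) = 1/6

Solving yields:
  a_S1 = 2938/5361
  a_S2 = 580/1787
  a_S3 = 478/1787
  a_S4 = 1888/5361

Starting state is S4, so the absorption probability is a_S4 = 1888/5361.

Answer: 1888/5361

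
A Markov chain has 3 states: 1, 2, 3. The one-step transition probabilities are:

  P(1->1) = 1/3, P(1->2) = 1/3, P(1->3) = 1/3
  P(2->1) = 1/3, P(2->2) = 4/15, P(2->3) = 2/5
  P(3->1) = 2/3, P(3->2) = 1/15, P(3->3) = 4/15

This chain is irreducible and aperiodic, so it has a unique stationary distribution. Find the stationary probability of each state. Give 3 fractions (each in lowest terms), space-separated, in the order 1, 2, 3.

Answer: 23/52 3/13 17/52

Derivation:
The stationary distribution satisfies pi = pi * P, i.e.:
  pi_1 = 1/3*pi_1 + 1/3*pi_2 + 2/3*pi_3
  pi_2 = 1/3*pi_1 + 4/15*pi_2 + 1/15*pi_3
  pi_3 = 1/3*pi_1 + 2/5*pi_2 + 4/15*pi_3
with normalization: pi_1 + pi_2 + pi_3 = 1.

Using the first 2 balance equations plus normalization, the linear system A*pi = b is:
  [-2/3, 1/3, 2/3] . pi = 0
  [1/3, -11/15, 1/15] . pi = 0
  [1, 1, 1] . pi = 1

Solving yields:
  pi_1 = 23/52
  pi_2 = 3/13
  pi_3 = 17/52

Verification (pi * P):
  23/52*1/3 + 3/13*1/3 + 17/52*2/3 = 23/52 = pi_1  (ok)
  23/52*1/3 + 3/13*4/15 + 17/52*1/15 = 3/13 = pi_2  (ok)
  23/52*1/3 + 3/13*2/5 + 17/52*4/15 = 17/52 = pi_3  (ok)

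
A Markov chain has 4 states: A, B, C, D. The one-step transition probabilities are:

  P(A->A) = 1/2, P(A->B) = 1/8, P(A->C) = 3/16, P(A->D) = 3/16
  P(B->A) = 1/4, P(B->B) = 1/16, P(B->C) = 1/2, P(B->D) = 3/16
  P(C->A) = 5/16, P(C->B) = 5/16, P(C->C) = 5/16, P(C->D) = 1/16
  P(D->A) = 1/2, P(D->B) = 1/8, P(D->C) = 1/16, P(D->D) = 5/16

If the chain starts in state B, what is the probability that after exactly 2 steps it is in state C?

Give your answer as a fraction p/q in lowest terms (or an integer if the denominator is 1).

Answer: 63/256

Derivation:
Computing P^2 by repeated multiplication:
P^1 =
  A: [1/2, 1/8, 3/16, 3/16]
  B: [1/4, 1/16, 1/2, 3/16]
  C: [5/16, 5/16, 5/16, 1/16]
  D: [1/2, 1/8, 1/16, 5/16]
P^2 =
  A: [111/256, 39/256, 29/128, 3/16]
  B: [25/64, 55/256, 63/256, 19/128]
  C: [93/256, 21/128, 81/256, 5/32]
  D: [117/256, 33/256, 25/128, 7/32]

(P^2)[B -> C] = 63/256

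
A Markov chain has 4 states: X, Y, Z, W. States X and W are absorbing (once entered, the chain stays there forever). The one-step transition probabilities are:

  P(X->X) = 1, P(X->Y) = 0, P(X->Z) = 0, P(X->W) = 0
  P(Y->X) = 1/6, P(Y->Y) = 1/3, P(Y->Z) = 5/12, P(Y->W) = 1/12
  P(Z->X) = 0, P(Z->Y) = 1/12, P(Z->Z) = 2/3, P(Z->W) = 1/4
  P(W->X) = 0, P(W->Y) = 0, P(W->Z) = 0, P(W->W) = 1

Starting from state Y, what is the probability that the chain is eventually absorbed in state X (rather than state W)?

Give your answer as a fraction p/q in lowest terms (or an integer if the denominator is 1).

Answer: 8/27

Derivation:
Let a_i = P(absorbed in X | start in state i).
Boundary conditions: a_X = 1, a_W = 0.
For each transient state i, a_i = sum_j P(i->j) * a_j:
  a_Y = 1/6*a_X + 1/3*a_Y + 5/12*a_Z + 1/12*a_W
  a_Z = 0*a_X + 1/12*a_Y + 2/3*a_Z + 1/4*a_W

Substituting a_X = 1 and a_W = 0, rearrange to (I - Q) a = r where r[i] = P(i -> X):
  [2/3, -5/12] . (a_Y, a_Z) = 1/6
  [-1/12, 1/3] . (a_Y, a_Z) = 0

Solving yields:
  a_Y = 8/27
  a_Z = 2/27

Starting state is Y, so the absorption probability is a_Y = 8/27.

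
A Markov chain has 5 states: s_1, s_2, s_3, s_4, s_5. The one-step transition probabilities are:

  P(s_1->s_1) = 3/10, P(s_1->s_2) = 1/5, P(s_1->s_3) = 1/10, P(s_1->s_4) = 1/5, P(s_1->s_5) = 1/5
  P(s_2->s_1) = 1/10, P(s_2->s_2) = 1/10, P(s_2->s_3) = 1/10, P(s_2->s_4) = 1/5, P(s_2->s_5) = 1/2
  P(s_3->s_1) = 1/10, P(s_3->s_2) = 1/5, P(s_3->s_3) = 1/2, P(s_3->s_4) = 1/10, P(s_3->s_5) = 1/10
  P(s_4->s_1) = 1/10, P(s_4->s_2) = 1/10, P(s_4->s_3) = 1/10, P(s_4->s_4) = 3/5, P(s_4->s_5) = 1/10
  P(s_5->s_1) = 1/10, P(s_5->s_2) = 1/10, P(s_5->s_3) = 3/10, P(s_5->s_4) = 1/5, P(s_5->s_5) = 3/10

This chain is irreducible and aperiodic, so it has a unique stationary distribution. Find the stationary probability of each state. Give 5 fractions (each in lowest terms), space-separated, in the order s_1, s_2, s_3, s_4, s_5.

The stationary distribution satisfies pi = pi * P, i.e.:
  pi_s_1 = 3/10*pi_s_1 + 1/10*pi_s_2 + 1/10*pi_s_3 + 1/10*pi_s_4 + 1/10*pi_s_5
  pi_s_2 = 1/5*pi_s_1 + 1/10*pi_s_2 + 1/5*pi_s_3 + 1/10*pi_s_4 + 1/10*pi_s_5
  pi_s_3 = 1/10*pi_s_1 + 1/10*pi_s_2 + 1/2*pi_s_3 + 1/10*pi_s_4 + 3/10*pi_s_5
  pi_s_4 = 1/5*pi_s_1 + 1/5*pi_s_2 + 1/10*pi_s_3 + 3/5*pi_s_4 + 1/5*pi_s_5
  pi_s_5 = 1/5*pi_s_1 + 1/2*pi_s_2 + 1/10*pi_s_3 + 1/10*pi_s_4 + 3/10*pi_s_5
with normalization: pi_s_1 + pi_s_2 + pi_s_3 + pi_s_4 + pi_s_5 = 1.

Using the first 4 balance equations plus normalization, the linear system A*pi = b is:
  [-7/10, 1/10, 1/10, 1/10, 1/10] . pi = 0
  [1/5, -9/10, 1/5, 1/10, 1/10] . pi = 0
  [1/10, 1/10, -1/2, 1/10, 3/10] . pi = 0
  [1/5, 1/5, 1/10, -2/5, 1/5] . pi = 0
  [1, 1, 1, 1, 1] . pi = 1

Solving yields:
  pi_s_1 = 1/8
  pi_s_2 = 257/1888
  pi_s_3 = 223/944
  pi_s_4 = 555/1888
  pi_s_5 = 197/944

Verification (pi * P):
  1/8*3/10 + 257/1888*1/10 + 223/944*1/10 + 555/1888*1/10 + 197/944*1/10 = 1/8 = pi_s_1  (ok)
  1/8*1/5 + 257/1888*1/10 + 223/944*1/5 + 555/1888*1/10 + 197/944*1/10 = 257/1888 = pi_s_2  (ok)
  1/8*1/10 + 257/1888*1/10 + 223/944*1/2 + 555/1888*1/10 + 197/944*3/10 = 223/944 = pi_s_3  (ok)
  1/8*1/5 + 257/1888*1/5 + 223/944*1/10 + 555/1888*3/5 + 197/944*1/5 = 555/1888 = pi_s_4  (ok)
  1/8*1/5 + 257/1888*1/2 + 223/944*1/10 + 555/1888*1/10 + 197/944*3/10 = 197/944 = pi_s_5  (ok)

Answer: 1/8 257/1888 223/944 555/1888 197/944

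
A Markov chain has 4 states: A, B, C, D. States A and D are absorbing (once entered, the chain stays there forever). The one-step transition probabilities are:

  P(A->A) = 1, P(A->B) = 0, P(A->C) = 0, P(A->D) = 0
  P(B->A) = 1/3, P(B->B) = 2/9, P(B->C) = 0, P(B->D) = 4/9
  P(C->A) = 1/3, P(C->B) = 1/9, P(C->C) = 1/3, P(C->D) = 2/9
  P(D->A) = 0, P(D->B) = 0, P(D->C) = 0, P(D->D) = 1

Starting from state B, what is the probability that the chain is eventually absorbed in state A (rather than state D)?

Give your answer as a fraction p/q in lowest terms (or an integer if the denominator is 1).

Answer: 3/7

Derivation:
Let a_i = P(absorbed in A | start in state i).
Boundary conditions: a_A = 1, a_D = 0.
For each transient state i, a_i = sum_j P(i->j) * a_j:
  a_B = 1/3*a_A + 2/9*a_B + 0*a_C + 4/9*a_D
  a_C = 1/3*a_A + 1/9*a_B + 1/3*a_C + 2/9*a_D

Substituting a_A = 1 and a_D = 0, rearrange to (I - Q) a = r where r[i] = P(i -> A):
  [7/9, 0] . (a_B, a_C) = 1/3
  [-1/9, 2/3] . (a_B, a_C) = 1/3

Solving yields:
  a_B = 3/7
  a_C = 4/7

Starting state is B, so the absorption probability is a_B = 3/7.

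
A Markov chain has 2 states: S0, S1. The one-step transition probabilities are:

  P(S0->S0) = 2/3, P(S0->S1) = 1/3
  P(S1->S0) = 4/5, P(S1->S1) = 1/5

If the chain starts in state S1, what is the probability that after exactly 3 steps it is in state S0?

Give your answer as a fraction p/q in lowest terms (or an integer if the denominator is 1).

Answer: 796/1125

Derivation:
Computing P^3 by repeated multiplication:
P^1 =
  S0: [2/3, 1/3]
  S1: [4/5, 1/5]
P^2 =
  S0: [32/45, 13/45]
  S1: [52/75, 23/75]
P^3 =
  S0: [476/675, 199/675]
  S1: [796/1125, 329/1125]

(P^3)[S1 -> S0] = 796/1125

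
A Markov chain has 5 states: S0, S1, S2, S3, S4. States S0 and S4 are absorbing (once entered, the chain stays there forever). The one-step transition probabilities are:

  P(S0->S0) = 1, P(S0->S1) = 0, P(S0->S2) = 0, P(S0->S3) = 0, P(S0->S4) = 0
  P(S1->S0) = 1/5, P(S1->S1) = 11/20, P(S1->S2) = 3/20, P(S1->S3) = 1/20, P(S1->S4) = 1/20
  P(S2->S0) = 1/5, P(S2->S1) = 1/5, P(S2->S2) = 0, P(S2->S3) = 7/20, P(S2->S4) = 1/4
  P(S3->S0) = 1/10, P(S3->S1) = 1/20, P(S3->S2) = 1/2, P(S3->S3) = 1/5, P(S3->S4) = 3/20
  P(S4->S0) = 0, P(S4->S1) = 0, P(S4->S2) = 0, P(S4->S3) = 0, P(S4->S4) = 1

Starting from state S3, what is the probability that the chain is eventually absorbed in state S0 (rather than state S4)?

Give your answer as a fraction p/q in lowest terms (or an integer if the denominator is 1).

Answer: 316/659

Derivation:
Let a_i = P(absorbed in S0 | start in state i).
Boundary conditions: a_S0 = 1, a_S4 = 0.
For each transient state i, a_i = sum_j P(i->j) * a_j:
  a_S1 = 1/5*a_S0 + 11/20*a_S1 + 3/20*a_S2 + 1/20*a_S3 + 1/20*a_S4
  a_S2 = 1/5*a_S0 + 1/5*a_S1 + 0*a_S2 + 7/20*a_S3 + 1/4*a_S4
  a_S3 = 1/10*a_S0 + 1/20*a_S1 + 1/2*a_S2 + 1/5*a_S3 + 3/20*a_S4

Substituting a_S0 = 1 and a_S4 = 0, rearrange to (I - Q) a = r where r[i] = P(i -> S0):
  [9/20, -3/20, -1/20] . (a_S1, a_S2, a_S3) = 1/5
  [-1/5, 1, -7/20] . (a_S1, a_S2, a_S3) = 1/5
  [-1/20, -1/2, 4/5] . (a_S1, a_S2, a_S3) = 1/10

Solving yields:
  a_S1 = 438/659
  a_S2 = 330/659
  a_S3 = 316/659

Starting state is S3, so the absorption probability is a_S3 = 316/659.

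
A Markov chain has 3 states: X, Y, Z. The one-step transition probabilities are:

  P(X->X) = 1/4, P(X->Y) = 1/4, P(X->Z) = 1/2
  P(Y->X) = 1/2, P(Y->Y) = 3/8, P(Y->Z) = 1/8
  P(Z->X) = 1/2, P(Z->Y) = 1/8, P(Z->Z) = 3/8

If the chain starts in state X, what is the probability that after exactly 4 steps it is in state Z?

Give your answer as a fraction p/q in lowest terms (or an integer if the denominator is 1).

Answer: 187/512

Derivation:
Computing P^4 by repeated multiplication:
P^1 =
  X: [1/4, 1/4, 1/2]
  Y: [1/2, 3/8, 1/8]
  Z: [1/2, 1/8, 3/8]
P^2 =
  X: [7/16, 7/32, 11/32]
  Y: [3/8, 9/32, 11/32]
  Z: [3/8, 7/32, 13/32]
P^3 =
  X: [25/64, 15/64, 3/8]
  Y: [13/32, 31/128, 45/128]
  Z: [13/32, 29/128, 47/128]
P^4 =
  X: [103/256, 119/512, 187/512]
  Y: [51/128, 121/512, 187/512]
  Z: [51/128, 119/512, 189/512]

(P^4)[X -> Z] = 187/512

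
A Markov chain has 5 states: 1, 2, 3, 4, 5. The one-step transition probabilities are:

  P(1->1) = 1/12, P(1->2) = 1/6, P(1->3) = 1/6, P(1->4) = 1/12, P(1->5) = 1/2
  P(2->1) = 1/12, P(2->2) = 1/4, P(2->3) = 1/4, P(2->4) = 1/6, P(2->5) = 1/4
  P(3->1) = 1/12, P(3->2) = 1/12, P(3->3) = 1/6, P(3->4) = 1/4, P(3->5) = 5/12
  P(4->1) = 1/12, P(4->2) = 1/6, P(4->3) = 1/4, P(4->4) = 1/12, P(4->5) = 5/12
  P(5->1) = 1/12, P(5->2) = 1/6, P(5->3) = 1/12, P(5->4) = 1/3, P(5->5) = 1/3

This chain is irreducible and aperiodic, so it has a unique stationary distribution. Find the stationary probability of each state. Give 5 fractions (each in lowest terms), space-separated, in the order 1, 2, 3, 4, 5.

Answer: 1/12 1241/7452 1253/7452 269/1242 2723/7452

Derivation:
The stationary distribution satisfies pi = pi * P, i.e.:
  pi_1 = 1/12*pi_1 + 1/12*pi_2 + 1/12*pi_3 + 1/12*pi_4 + 1/12*pi_5
  pi_2 = 1/6*pi_1 + 1/4*pi_2 + 1/12*pi_3 + 1/6*pi_4 + 1/6*pi_5
  pi_3 = 1/6*pi_1 + 1/4*pi_2 + 1/6*pi_3 + 1/4*pi_4 + 1/12*pi_5
  pi_4 = 1/12*pi_1 + 1/6*pi_2 + 1/4*pi_3 + 1/12*pi_4 + 1/3*pi_5
  pi_5 = 1/2*pi_1 + 1/4*pi_2 + 5/12*pi_3 + 5/12*pi_4 + 1/3*pi_5
with normalization: pi_1 + pi_2 + pi_3 + pi_4 + pi_5 = 1.

Using the first 4 balance equations plus normalization, the linear system A*pi = b is:
  [-11/12, 1/12, 1/12, 1/12, 1/12] . pi = 0
  [1/6, -3/4, 1/12, 1/6, 1/6] . pi = 0
  [1/6, 1/4, -5/6, 1/4, 1/12] . pi = 0
  [1/12, 1/6, 1/4, -11/12, 1/3] . pi = 0
  [1, 1, 1, 1, 1] . pi = 1

Solving yields:
  pi_1 = 1/12
  pi_2 = 1241/7452
  pi_3 = 1253/7452
  pi_4 = 269/1242
  pi_5 = 2723/7452

Verification (pi * P):
  1/12*1/12 + 1241/7452*1/12 + 1253/7452*1/12 + 269/1242*1/12 + 2723/7452*1/12 = 1/12 = pi_1  (ok)
  1/12*1/6 + 1241/7452*1/4 + 1253/7452*1/12 + 269/1242*1/6 + 2723/7452*1/6 = 1241/7452 = pi_2  (ok)
  1/12*1/6 + 1241/7452*1/4 + 1253/7452*1/6 + 269/1242*1/4 + 2723/7452*1/12 = 1253/7452 = pi_3  (ok)
  1/12*1/12 + 1241/7452*1/6 + 1253/7452*1/4 + 269/1242*1/12 + 2723/7452*1/3 = 269/1242 = pi_4  (ok)
  1/12*1/2 + 1241/7452*1/4 + 1253/7452*5/12 + 269/1242*5/12 + 2723/7452*1/3 = 2723/7452 = pi_5  (ok)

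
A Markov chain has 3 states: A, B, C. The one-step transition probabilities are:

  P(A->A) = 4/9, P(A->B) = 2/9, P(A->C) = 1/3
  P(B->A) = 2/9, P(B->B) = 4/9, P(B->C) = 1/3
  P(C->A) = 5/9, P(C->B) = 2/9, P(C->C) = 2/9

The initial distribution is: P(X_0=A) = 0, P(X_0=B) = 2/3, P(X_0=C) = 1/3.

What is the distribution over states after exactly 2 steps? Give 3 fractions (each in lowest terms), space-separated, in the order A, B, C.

Propagating the distribution step by step (d_{t+1} = d_t * P):
d_0 = (A=0, B=2/3, C=1/3)
  d_1[A] = 0*4/9 + 2/3*2/9 + 1/3*5/9 = 1/3
  d_1[B] = 0*2/9 + 2/3*4/9 + 1/3*2/9 = 10/27
  d_1[C] = 0*1/3 + 2/3*1/3 + 1/3*2/9 = 8/27
d_1 = (A=1/3, B=10/27, C=8/27)
  d_2[A] = 1/3*4/9 + 10/27*2/9 + 8/27*5/9 = 32/81
  d_2[B] = 1/3*2/9 + 10/27*4/9 + 8/27*2/9 = 74/243
  d_2[C] = 1/3*1/3 + 10/27*1/3 + 8/27*2/9 = 73/243
d_2 = (A=32/81, B=74/243, C=73/243)

Answer: 32/81 74/243 73/243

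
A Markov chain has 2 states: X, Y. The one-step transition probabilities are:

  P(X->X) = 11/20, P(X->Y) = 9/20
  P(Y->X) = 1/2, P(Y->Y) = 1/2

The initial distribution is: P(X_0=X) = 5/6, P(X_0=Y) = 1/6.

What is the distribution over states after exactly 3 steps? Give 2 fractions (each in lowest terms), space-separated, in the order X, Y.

Answer: 5053/9600 4547/9600

Derivation:
Propagating the distribution step by step (d_{t+1} = d_t * P):
d_0 = (X=5/6, Y=1/6)
  d_1[X] = 5/6*11/20 + 1/6*1/2 = 13/24
  d_1[Y] = 5/6*9/20 + 1/6*1/2 = 11/24
d_1 = (X=13/24, Y=11/24)
  d_2[X] = 13/24*11/20 + 11/24*1/2 = 253/480
  d_2[Y] = 13/24*9/20 + 11/24*1/2 = 227/480
d_2 = (X=253/480, Y=227/480)
  d_3[X] = 253/480*11/20 + 227/480*1/2 = 5053/9600
  d_3[Y] = 253/480*9/20 + 227/480*1/2 = 4547/9600
d_3 = (X=5053/9600, Y=4547/9600)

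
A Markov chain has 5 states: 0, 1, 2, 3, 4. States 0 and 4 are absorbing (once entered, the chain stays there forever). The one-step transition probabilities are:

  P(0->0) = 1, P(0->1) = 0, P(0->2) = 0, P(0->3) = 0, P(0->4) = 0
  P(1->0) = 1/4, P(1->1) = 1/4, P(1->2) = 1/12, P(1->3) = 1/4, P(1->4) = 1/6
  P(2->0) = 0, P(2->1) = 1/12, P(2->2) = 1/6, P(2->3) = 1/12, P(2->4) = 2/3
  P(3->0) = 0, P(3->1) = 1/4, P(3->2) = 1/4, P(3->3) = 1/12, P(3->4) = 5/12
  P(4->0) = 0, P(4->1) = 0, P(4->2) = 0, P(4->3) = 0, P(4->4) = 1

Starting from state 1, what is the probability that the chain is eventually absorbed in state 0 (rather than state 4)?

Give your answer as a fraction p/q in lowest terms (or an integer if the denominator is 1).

Let a_i = P(absorbed in 0 | start in state i).
Boundary conditions: a_0 = 1, a_4 = 0.
For each transient state i, a_i = sum_j P(i->j) * a_j:
  a_1 = 1/4*a_0 + 1/4*a_1 + 1/12*a_2 + 1/4*a_3 + 1/6*a_4
  a_2 = 0*a_0 + 1/12*a_1 + 1/6*a_2 + 1/12*a_3 + 2/3*a_4
  a_3 = 0*a_0 + 1/4*a_1 + 1/4*a_2 + 1/12*a_3 + 5/12*a_4

Substituting a_0 = 1 and a_4 = 0, rearrange to (I - Q) a = r where r[i] = P(i -> 0):
  [3/4, -1/12, -1/4] . (a_1, a_2, a_3) = 1/4
  [-1/12, 5/6, -1/12] . (a_1, a_2, a_3) = 0
  [-1/4, -1/4, 11/12] . (a_1, a_2, a_3) = 0

Solving yields:
  a_1 = 321/850
  a_2 = 21/425
  a_3 = 99/850

Starting state is 1, so the absorption probability is a_1 = 321/850.

Answer: 321/850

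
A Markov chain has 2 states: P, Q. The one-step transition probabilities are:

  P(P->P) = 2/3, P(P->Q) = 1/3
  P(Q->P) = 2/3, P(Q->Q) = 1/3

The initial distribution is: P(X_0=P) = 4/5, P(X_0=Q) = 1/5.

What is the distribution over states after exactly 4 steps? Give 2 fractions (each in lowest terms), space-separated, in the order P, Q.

Answer: 2/3 1/3

Derivation:
Propagating the distribution step by step (d_{t+1} = d_t * P):
d_0 = (P=4/5, Q=1/5)
  d_1[P] = 4/5*2/3 + 1/5*2/3 = 2/3
  d_1[Q] = 4/5*1/3 + 1/5*1/3 = 1/3
d_1 = (P=2/3, Q=1/3)
  d_2[P] = 2/3*2/3 + 1/3*2/3 = 2/3
  d_2[Q] = 2/3*1/3 + 1/3*1/3 = 1/3
d_2 = (P=2/3, Q=1/3)
  d_3[P] = 2/3*2/3 + 1/3*2/3 = 2/3
  d_3[Q] = 2/3*1/3 + 1/3*1/3 = 1/3
d_3 = (P=2/3, Q=1/3)
  d_4[P] = 2/3*2/3 + 1/3*2/3 = 2/3
  d_4[Q] = 2/3*1/3 + 1/3*1/3 = 1/3
d_4 = (P=2/3, Q=1/3)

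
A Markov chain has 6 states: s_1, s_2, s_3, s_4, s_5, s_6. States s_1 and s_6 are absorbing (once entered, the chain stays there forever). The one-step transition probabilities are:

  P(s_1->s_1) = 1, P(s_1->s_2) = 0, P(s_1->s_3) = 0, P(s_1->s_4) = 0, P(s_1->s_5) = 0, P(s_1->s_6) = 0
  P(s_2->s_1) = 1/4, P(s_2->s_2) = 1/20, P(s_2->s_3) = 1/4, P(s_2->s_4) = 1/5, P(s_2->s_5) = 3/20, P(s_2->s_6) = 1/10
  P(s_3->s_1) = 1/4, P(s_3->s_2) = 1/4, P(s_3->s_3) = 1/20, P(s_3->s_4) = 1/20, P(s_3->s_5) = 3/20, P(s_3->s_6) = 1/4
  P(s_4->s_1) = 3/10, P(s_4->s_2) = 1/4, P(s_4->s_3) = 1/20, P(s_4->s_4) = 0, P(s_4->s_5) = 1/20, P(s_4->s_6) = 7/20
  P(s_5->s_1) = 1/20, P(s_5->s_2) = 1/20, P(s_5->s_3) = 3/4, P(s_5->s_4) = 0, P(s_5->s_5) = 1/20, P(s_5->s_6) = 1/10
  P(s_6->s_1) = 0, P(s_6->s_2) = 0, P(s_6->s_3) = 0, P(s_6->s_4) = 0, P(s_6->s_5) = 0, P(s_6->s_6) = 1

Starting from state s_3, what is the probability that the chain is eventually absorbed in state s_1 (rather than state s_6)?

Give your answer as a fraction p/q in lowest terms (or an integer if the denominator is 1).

Let a_i = P(absorbed in s_1 | start in state i).
Boundary conditions: a_s_1 = 1, a_s_6 = 0.
For each transient state i, a_i = sum_j P(i->j) * a_j:
  a_s_2 = 1/4*a_s_1 + 1/20*a_s_2 + 1/4*a_s_3 + 1/5*a_s_4 + 3/20*a_s_5 + 1/10*a_s_6
  a_s_3 = 1/4*a_s_1 + 1/4*a_s_2 + 1/20*a_s_3 + 1/20*a_s_4 + 3/20*a_s_5 + 1/4*a_s_6
  a_s_4 = 3/10*a_s_1 + 1/4*a_s_2 + 1/20*a_s_3 + 0*a_s_4 + 1/20*a_s_5 + 7/20*a_s_6
  a_s_5 = 1/20*a_s_1 + 1/20*a_s_2 + 3/4*a_s_3 + 0*a_s_4 + 1/20*a_s_5 + 1/10*a_s_6

Substituting a_s_1 = 1 and a_s_6 = 0, rearrange to (I - Q) a = r where r[i] = P(i -> s_1):
  [19/20, -1/4, -1/5, -3/20] . (a_s_2, a_s_3, a_s_4, a_s_5) = 1/4
  [-1/4, 19/20, -1/20, -3/20] . (a_s_2, a_s_3, a_s_4, a_s_5) = 1/4
  [-1/4, -1/20, 1, -1/20] . (a_s_2, a_s_3, a_s_4, a_s_5) = 3/10
  [-1/20, -3/4, 0, 19/20] . (a_s_2, a_s_3, a_s_4, a_s_5) = 1/20

Solving yields:
  a_s_2 = 4672/8017
  a_s_3 = 8349/16034
  a_s_4 = 3980/8017
  a_s_5 = 7927/16034

Starting state is s_3, so the absorption probability is a_s_3 = 8349/16034.

Answer: 8349/16034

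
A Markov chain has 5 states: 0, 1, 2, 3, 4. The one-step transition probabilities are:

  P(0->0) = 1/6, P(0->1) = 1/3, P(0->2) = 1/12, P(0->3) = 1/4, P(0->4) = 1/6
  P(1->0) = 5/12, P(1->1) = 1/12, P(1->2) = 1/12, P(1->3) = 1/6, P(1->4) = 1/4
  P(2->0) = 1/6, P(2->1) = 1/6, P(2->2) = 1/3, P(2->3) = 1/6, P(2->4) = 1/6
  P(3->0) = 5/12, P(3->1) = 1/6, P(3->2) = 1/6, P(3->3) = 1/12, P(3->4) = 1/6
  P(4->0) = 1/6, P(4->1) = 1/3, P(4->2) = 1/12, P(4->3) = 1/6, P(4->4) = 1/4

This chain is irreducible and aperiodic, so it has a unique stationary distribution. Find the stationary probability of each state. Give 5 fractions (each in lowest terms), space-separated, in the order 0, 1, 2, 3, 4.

The stationary distribution satisfies pi = pi * P, i.e.:
  pi_0 = 1/6*pi_0 + 5/12*pi_1 + 1/6*pi_2 + 5/12*pi_3 + 1/6*pi_4
  pi_1 = 1/3*pi_0 + 1/12*pi_1 + 1/6*pi_2 + 1/6*pi_3 + 1/3*pi_4
  pi_2 = 1/12*pi_0 + 1/12*pi_1 + 1/3*pi_2 + 1/6*pi_3 + 1/12*pi_4
  pi_3 = 1/4*pi_0 + 1/6*pi_1 + 1/6*pi_2 + 1/12*pi_3 + 1/6*pi_4
  pi_4 = 1/6*pi_0 + 1/4*pi_1 + 1/6*pi_2 + 1/6*pi_3 + 1/4*pi_4
with normalization: pi_0 + pi_1 + pi_2 + pi_3 + pi_4 = 1.

Using the first 4 balance equations plus normalization, the linear system A*pi = b is:
  [-5/6, 5/12, 1/6, 5/12, 1/6] . pi = 0
  [1/3, -11/12, 1/6, 1/6, 1/3] . pi = 0
  [1/12, 1/12, -2/3, 1/6, 1/12] . pi = 0
  [1/4, 1/6, 1/6, -11/12, 1/6] . pi = 0
  [1, 1, 1, 1, 1] . pi = 1

Solving yields:
  pi_0 = 1842/6905
  pi_1 = 4682/20715
  pi_2 = 901/6905
  pi_3 = 1204/6905
  pi_4 = 4192/20715

Verification (pi * P):
  1842/6905*1/6 + 4682/20715*5/12 + 901/6905*1/6 + 1204/6905*5/12 + 4192/20715*1/6 = 1842/6905 = pi_0  (ok)
  1842/6905*1/3 + 4682/20715*1/12 + 901/6905*1/6 + 1204/6905*1/6 + 4192/20715*1/3 = 4682/20715 = pi_1  (ok)
  1842/6905*1/12 + 4682/20715*1/12 + 901/6905*1/3 + 1204/6905*1/6 + 4192/20715*1/12 = 901/6905 = pi_2  (ok)
  1842/6905*1/4 + 4682/20715*1/6 + 901/6905*1/6 + 1204/6905*1/12 + 4192/20715*1/6 = 1204/6905 = pi_3  (ok)
  1842/6905*1/6 + 4682/20715*1/4 + 901/6905*1/6 + 1204/6905*1/6 + 4192/20715*1/4 = 4192/20715 = pi_4  (ok)

Answer: 1842/6905 4682/20715 901/6905 1204/6905 4192/20715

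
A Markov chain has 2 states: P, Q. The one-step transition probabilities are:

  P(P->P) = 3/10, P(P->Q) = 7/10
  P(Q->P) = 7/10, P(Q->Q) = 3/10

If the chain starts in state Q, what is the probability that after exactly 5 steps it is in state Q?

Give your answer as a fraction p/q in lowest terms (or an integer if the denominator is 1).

Answer: 3093/6250

Derivation:
Computing P^5 by repeated multiplication:
P^1 =
  P: [3/10, 7/10]
  Q: [7/10, 3/10]
P^2 =
  P: [29/50, 21/50]
  Q: [21/50, 29/50]
P^3 =
  P: [117/250, 133/250]
  Q: [133/250, 117/250]
P^4 =
  P: [641/1250, 609/1250]
  Q: [609/1250, 641/1250]
P^5 =
  P: [3093/6250, 3157/6250]
  Q: [3157/6250, 3093/6250]

(P^5)[Q -> Q] = 3093/6250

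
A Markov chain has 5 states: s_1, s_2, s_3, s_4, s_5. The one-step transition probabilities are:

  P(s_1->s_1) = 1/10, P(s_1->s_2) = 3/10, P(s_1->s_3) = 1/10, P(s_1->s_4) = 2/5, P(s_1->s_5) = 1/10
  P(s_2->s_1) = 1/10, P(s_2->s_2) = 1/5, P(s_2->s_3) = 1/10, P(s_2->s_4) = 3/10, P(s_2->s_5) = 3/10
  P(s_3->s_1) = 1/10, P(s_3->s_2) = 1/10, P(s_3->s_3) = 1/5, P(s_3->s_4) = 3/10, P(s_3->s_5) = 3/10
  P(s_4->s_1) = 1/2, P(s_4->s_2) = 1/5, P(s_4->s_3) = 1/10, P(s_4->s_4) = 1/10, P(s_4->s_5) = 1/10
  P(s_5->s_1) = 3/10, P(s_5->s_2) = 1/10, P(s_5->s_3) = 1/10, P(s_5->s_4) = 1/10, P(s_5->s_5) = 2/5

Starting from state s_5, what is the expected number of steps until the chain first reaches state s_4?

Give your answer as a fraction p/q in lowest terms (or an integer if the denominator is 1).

Answer: 1120/241

Derivation:
Let h_i = expected steps to first reach s_4 from state i.
Boundary: h_s_4 = 0.
First-step equations for the other states:
  h_s_1 = 1 + 1/10*h_s_1 + 3/10*h_s_2 + 1/10*h_s_3 + 2/5*h_s_4 + 1/10*h_s_5
  h_s_2 = 1 + 1/10*h_s_1 + 1/5*h_s_2 + 1/10*h_s_3 + 3/10*h_s_4 + 3/10*h_s_5
  h_s_3 = 1 + 1/10*h_s_1 + 1/10*h_s_2 + 1/5*h_s_3 + 3/10*h_s_4 + 3/10*h_s_5
  h_s_5 = 1 + 3/10*h_s_1 + 1/10*h_s_2 + 1/10*h_s_3 + 1/10*h_s_4 + 2/5*h_s_5

Substituting h_s_4 = 0 and rearranging gives the linear system (I - Q) h = 1:
  [9/10, -3/10, -1/10, -1/10] . (h_s_1, h_s_2, h_s_3, h_s_5) = 1
  [-1/10, 4/5, -1/10, -3/10] . (h_s_1, h_s_2, h_s_3, h_s_5) = 1
  [-1/10, -1/10, 4/5, -3/10] . (h_s_1, h_s_2, h_s_3, h_s_5) = 1
  [-3/10, -1/10, -1/10, 3/5] . (h_s_1, h_s_2, h_s_3, h_s_5) = 1

Solving yields:
  h_s_1 = 810/241
  h_s_2 = 940/241
  h_s_3 = 940/241
  h_s_5 = 1120/241

Starting state is s_5, so the expected hitting time is h_s_5 = 1120/241.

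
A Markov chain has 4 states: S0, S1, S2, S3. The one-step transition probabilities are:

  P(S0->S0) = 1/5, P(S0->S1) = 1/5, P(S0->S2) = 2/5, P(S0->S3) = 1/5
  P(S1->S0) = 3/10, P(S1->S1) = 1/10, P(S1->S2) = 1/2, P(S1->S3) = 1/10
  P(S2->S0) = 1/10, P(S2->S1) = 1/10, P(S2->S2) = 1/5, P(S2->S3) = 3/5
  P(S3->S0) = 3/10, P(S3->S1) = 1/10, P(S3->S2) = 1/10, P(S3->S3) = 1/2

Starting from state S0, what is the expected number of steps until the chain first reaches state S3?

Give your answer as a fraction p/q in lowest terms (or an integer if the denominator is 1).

Answer: 133/43

Derivation:
Let h_i = expected steps to first reach S3 from state i.
Boundary: h_S3 = 0.
First-step equations for the other states:
  h_S0 = 1 + 1/5*h_S0 + 1/5*h_S1 + 2/5*h_S2 + 1/5*h_S3
  h_S1 = 1 + 3/10*h_S0 + 1/10*h_S1 + 1/2*h_S2 + 1/10*h_S3
  h_S2 = 1 + 1/10*h_S0 + 1/10*h_S1 + 1/5*h_S2 + 3/5*h_S3

Substituting h_S3 = 0 and rearranging gives the linear system (I - Q) h = 1:
  [4/5, -1/5, -2/5] . (h_S0, h_S1, h_S2) = 1
  [-3/10, 9/10, -1/2] . (h_S0, h_S1, h_S2) = 1
  [-1/10, -1/10, 4/5] . (h_S0, h_S1, h_S2) = 1

Solving yields:
  h_S0 = 133/43
  h_S1 = 141/43
  h_S2 = 88/43

Starting state is S0, so the expected hitting time is h_S0 = 133/43.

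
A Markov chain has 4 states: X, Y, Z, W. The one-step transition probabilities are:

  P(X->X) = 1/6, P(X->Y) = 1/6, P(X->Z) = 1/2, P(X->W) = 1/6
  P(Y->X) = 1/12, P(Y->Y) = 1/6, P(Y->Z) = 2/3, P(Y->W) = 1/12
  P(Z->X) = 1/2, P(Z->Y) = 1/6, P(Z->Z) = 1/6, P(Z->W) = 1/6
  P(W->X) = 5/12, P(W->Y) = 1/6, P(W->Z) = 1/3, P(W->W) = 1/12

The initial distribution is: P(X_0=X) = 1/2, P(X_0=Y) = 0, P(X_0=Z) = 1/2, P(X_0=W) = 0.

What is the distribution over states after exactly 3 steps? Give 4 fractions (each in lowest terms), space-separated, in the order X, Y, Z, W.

Answer: 137/432 1/6 3/8 61/432

Derivation:
Propagating the distribution step by step (d_{t+1} = d_t * P):
d_0 = (X=1/2, Y=0, Z=1/2, W=0)
  d_1[X] = 1/2*1/6 + 0*1/12 + 1/2*1/2 + 0*5/12 = 1/3
  d_1[Y] = 1/2*1/6 + 0*1/6 + 1/2*1/6 + 0*1/6 = 1/6
  d_1[Z] = 1/2*1/2 + 0*2/3 + 1/2*1/6 + 0*1/3 = 1/3
  d_1[W] = 1/2*1/6 + 0*1/12 + 1/2*1/6 + 0*1/12 = 1/6
d_1 = (X=1/3, Y=1/6, Z=1/3, W=1/6)
  d_2[X] = 1/3*1/6 + 1/6*1/12 + 1/3*1/2 + 1/6*5/12 = 11/36
  d_2[Y] = 1/3*1/6 + 1/6*1/6 + 1/3*1/6 + 1/6*1/6 = 1/6
  d_2[Z] = 1/3*1/2 + 1/6*2/3 + 1/3*1/6 + 1/6*1/3 = 7/18
  d_2[W] = 1/3*1/6 + 1/6*1/12 + 1/3*1/6 + 1/6*1/12 = 5/36
d_2 = (X=11/36, Y=1/6, Z=7/18, W=5/36)
  d_3[X] = 11/36*1/6 + 1/6*1/12 + 7/18*1/2 + 5/36*5/12 = 137/432
  d_3[Y] = 11/36*1/6 + 1/6*1/6 + 7/18*1/6 + 5/36*1/6 = 1/6
  d_3[Z] = 11/36*1/2 + 1/6*2/3 + 7/18*1/6 + 5/36*1/3 = 3/8
  d_3[W] = 11/36*1/6 + 1/6*1/12 + 7/18*1/6 + 5/36*1/12 = 61/432
d_3 = (X=137/432, Y=1/6, Z=3/8, W=61/432)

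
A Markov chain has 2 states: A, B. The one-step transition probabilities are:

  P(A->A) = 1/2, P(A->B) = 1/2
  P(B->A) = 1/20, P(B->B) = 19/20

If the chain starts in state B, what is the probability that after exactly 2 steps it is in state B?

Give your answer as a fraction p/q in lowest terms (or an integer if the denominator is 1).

Answer: 371/400

Derivation:
Computing P^2 by repeated multiplication:
P^1 =
  A: [1/2, 1/2]
  B: [1/20, 19/20]
P^2 =
  A: [11/40, 29/40]
  B: [29/400, 371/400]

(P^2)[B -> B] = 371/400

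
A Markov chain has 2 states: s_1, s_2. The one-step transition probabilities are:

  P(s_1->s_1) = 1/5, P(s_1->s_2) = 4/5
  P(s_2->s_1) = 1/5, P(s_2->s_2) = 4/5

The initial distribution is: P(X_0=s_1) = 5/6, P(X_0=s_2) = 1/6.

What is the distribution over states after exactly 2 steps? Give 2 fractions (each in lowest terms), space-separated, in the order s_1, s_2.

Answer: 1/5 4/5

Derivation:
Propagating the distribution step by step (d_{t+1} = d_t * P):
d_0 = (s_1=5/6, s_2=1/6)
  d_1[s_1] = 5/6*1/5 + 1/6*1/5 = 1/5
  d_1[s_2] = 5/6*4/5 + 1/6*4/5 = 4/5
d_1 = (s_1=1/5, s_2=4/5)
  d_2[s_1] = 1/5*1/5 + 4/5*1/5 = 1/5
  d_2[s_2] = 1/5*4/5 + 4/5*4/5 = 4/5
d_2 = (s_1=1/5, s_2=4/5)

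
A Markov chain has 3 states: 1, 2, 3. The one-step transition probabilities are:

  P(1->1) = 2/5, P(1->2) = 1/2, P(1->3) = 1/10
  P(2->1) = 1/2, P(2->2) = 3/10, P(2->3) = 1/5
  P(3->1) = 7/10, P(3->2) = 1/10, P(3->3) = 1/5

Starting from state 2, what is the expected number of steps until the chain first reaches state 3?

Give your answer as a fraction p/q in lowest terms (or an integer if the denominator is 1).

Let h_i = expected steps to first reach 3 from state i.
Boundary: h_3 = 0.
First-step equations for the other states:
  h_1 = 1 + 2/5*h_1 + 1/2*h_2 + 1/10*h_3
  h_2 = 1 + 1/2*h_1 + 3/10*h_2 + 1/5*h_3

Substituting h_3 = 0 and rearranging gives the linear system (I - Q) h = 1:
  [3/5, -1/2] . (h_1, h_2) = 1
  [-1/2, 7/10] . (h_1, h_2) = 1

Solving yields:
  h_1 = 120/17
  h_2 = 110/17

Starting state is 2, so the expected hitting time is h_2 = 110/17.

Answer: 110/17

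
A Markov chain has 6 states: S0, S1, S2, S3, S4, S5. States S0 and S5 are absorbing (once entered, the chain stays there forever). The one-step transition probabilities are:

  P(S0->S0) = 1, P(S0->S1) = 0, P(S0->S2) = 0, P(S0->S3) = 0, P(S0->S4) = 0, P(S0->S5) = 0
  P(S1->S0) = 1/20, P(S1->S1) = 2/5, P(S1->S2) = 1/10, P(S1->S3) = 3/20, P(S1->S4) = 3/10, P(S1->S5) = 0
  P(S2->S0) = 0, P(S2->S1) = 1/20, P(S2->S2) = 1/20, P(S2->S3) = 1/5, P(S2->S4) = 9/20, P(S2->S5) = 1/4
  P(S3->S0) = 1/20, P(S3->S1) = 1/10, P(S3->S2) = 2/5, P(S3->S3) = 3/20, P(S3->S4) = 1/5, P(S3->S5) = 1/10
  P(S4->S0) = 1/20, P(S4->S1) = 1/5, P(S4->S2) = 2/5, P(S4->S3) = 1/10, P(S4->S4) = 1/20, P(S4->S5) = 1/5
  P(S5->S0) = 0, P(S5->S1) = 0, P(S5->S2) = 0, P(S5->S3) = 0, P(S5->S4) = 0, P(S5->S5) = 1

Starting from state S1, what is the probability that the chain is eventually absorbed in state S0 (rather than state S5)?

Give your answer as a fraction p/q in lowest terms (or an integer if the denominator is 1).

Let a_i = P(absorbed in S0 | start in state i).
Boundary conditions: a_S0 = 1, a_S5 = 0.
For each transient state i, a_i = sum_j P(i->j) * a_j:
  a_S1 = 1/20*a_S0 + 2/5*a_S1 + 1/10*a_S2 + 3/20*a_S3 + 3/10*a_S4 + 0*a_S5
  a_S2 = 0*a_S0 + 1/20*a_S1 + 1/20*a_S2 + 1/5*a_S3 + 9/20*a_S4 + 1/4*a_S5
  a_S3 = 1/20*a_S0 + 1/10*a_S1 + 2/5*a_S2 + 3/20*a_S3 + 1/5*a_S4 + 1/10*a_S5
  a_S4 = 1/20*a_S0 + 1/5*a_S1 + 2/5*a_S2 + 1/10*a_S3 + 1/20*a_S4 + 1/5*a_S5

Substituting a_S0 = 1 and a_S5 = 0, rearrange to (I - Q) a = r where r[i] = P(i -> S0):
  [3/5, -1/10, -3/20, -3/10] . (a_S1, a_S2, a_S3, a_S4) = 1/20
  [-1/20, 19/20, -1/5, -9/20] . (a_S1, a_S2, a_S3, a_S4) = 0
  [-1/10, -2/5, 17/20, -1/5] . (a_S1, a_S2, a_S3, a_S4) = 1/20
  [-1/5, -2/5, -1/10, 19/20] . (a_S1, a_S2, a_S3, a_S4) = 1/20

Solving yields:
  a_S1 = 657/2618
  a_S2 = 377/2618
  a_S3 = 262/1309
  a_S4 = 35/187

Starting state is S1, so the absorption probability is a_S1 = 657/2618.

Answer: 657/2618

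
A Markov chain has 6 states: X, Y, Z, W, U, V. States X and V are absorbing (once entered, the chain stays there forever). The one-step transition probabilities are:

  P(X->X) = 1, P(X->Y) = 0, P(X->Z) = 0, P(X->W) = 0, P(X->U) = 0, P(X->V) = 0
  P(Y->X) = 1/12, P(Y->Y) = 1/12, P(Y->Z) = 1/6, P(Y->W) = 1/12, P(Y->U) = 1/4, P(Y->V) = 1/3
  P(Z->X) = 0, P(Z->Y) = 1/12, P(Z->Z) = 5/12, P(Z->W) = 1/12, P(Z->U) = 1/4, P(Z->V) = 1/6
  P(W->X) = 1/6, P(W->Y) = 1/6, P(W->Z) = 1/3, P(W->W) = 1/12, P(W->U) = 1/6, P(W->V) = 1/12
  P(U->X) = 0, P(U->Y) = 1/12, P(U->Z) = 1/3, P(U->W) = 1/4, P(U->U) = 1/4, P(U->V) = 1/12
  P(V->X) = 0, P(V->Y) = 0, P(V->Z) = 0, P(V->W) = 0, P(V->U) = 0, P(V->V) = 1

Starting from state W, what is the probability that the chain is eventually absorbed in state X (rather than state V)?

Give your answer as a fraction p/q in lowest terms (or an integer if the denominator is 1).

Let a_i = P(absorbed in X | start in state i).
Boundary conditions: a_X = 1, a_V = 0.
For each transient state i, a_i = sum_j P(i->j) * a_j:
  a_Y = 1/12*a_X + 1/12*a_Y + 1/6*a_Z + 1/12*a_W + 1/4*a_U + 1/3*a_V
  a_Z = 0*a_X + 1/12*a_Y + 5/12*a_Z + 1/12*a_W + 1/4*a_U + 1/6*a_V
  a_W = 1/6*a_X + 1/6*a_Y + 1/3*a_Z + 1/12*a_W + 1/6*a_U + 1/12*a_V
  a_U = 0*a_X + 1/12*a_Y + 1/3*a_Z + 1/4*a_W + 1/4*a_U + 1/12*a_V

Substituting a_X = 1 and a_V = 0, rearrange to (I - Q) a = r where r[i] = P(i -> X):
  [11/12, -1/6, -1/12, -1/4] . (a_Y, a_Z, a_W, a_U) = 1/12
  [-1/12, 7/12, -1/12, -1/4] . (a_Y, a_Z, a_W, a_U) = 0
  [-1/6, -1/3, 11/12, -1/6] . (a_Y, a_Z, a_W, a_U) = 1/6
  [-1/12, -1/3, -1/4, 3/4] . (a_Y, a_Z, a_W, a_U) = 0

Solving yields:
  a_Y = 763/3792
  a_Z = 149/948
  a_W = 295/948
  a_U = 743/3792

Starting state is W, so the absorption probability is a_W = 295/948.

Answer: 295/948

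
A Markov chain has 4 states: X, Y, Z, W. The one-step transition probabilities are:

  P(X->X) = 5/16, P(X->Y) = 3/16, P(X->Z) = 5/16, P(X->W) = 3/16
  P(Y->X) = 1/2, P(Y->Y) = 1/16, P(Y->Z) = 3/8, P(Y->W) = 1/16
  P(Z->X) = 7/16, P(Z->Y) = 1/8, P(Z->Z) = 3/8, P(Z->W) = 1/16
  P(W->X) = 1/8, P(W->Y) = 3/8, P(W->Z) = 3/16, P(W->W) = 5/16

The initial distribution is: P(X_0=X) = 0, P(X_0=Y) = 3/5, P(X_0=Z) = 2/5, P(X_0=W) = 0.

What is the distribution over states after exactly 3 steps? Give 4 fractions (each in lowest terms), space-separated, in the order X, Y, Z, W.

Answer: 7359/20480 3519/20480 3343/10240 729/5120

Derivation:
Propagating the distribution step by step (d_{t+1} = d_t * P):
d_0 = (X=0, Y=3/5, Z=2/5, W=0)
  d_1[X] = 0*5/16 + 3/5*1/2 + 2/5*7/16 + 0*1/8 = 19/40
  d_1[Y] = 0*3/16 + 3/5*1/16 + 2/5*1/8 + 0*3/8 = 7/80
  d_1[Z] = 0*5/16 + 3/5*3/8 + 2/5*3/8 + 0*3/16 = 3/8
  d_1[W] = 0*3/16 + 3/5*1/16 + 2/5*1/16 + 0*5/16 = 1/16
d_1 = (X=19/40, Y=7/80, Z=3/8, W=1/16)
  d_2[X] = 19/40*5/16 + 7/80*1/2 + 3/8*7/16 + 1/16*1/8 = 233/640
  d_2[Y] = 19/40*3/16 + 7/80*1/16 + 3/8*1/8 + 1/16*3/8 = 211/1280
  d_2[Z] = 19/40*5/16 + 7/80*3/8 + 3/8*3/8 + 1/16*3/16 = 427/1280
  d_2[W] = 19/40*3/16 + 7/80*1/16 + 3/8*1/16 + 1/16*5/16 = 11/80
d_2 = (X=233/640, Y=211/1280, Z=427/1280, W=11/80)
  d_3[X] = 233/640*5/16 + 211/1280*1/2 + 427/1280*7/16 + 11/80*1/8 = 7359/20480
  d_3[Y] = 233/640*3/16 + 211/1280*1/16 + 427/1280*1/8 + 11/80*3/8 = 3519/20480
  d_3[Z] = 233/640*5/16 + 211/1280*3/8 + 427/1280*3/8 + 11/80*3/16 = 3343/10240
  d_3[W] = 233/640*3/16 + 211/1280*1/16 + 427/1280*1/16 + 11/80*5/16 = 729/5120
d_3 = (X=7359/20480, Y=3519/20480, Z=3343/10240, W=729/5120)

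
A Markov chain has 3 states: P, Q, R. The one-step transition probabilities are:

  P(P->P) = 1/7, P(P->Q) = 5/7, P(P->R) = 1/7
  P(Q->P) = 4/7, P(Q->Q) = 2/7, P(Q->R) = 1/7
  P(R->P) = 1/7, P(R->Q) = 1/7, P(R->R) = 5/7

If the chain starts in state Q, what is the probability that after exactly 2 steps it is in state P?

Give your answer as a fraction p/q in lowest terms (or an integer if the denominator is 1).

Answer: 13/49

Derivation:
Computing P^2 by repeated multiplication:
P^1 =
  P: [1/7, 5/7, 1/7]
  Q: [4/7, 2/7, 1/7]
  R: [1/7, 1/7, 5/7]
P^2 =
  P: [22/49, 16/49, 11/49]
  Q: [13/49, 25/49, 11/49]
  R: [10/49, 12/49, 27/49]

(P^2)[Q -> P] = 13/49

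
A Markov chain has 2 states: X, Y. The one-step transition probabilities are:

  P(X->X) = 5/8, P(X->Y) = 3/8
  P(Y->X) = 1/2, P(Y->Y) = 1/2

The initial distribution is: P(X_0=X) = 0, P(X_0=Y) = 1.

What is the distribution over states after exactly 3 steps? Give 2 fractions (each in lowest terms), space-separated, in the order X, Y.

Propagating the distribution step by step (d_{t+1} = d_t * P):
d_0 = (X=0, Y=1)
  d_1[X] = 0*5/8 + 1*1/2 = 1/2
  d_1[Y] = 0*3/8 + 1*1/2 = 1/2
d_1 = (X=1/2, Y=1/2)
  d_2[X] = 1/2*5/8 + 1/2*1/2 = 9/16
  d_2[Y] = 1/2*3/8 + 1/2*1/2 = 7/16
d_2 = (X=9/16, Y=7/16)
  d_3[X] = 9/16*5/8 + 7/16*1/2 = 73/128
  d_3[Y] = 9/16*3/8 + 7/16*1/2 = 55/128
d_3 = (X=73/128, Y=55/128)

Answer: 73/128 55/128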